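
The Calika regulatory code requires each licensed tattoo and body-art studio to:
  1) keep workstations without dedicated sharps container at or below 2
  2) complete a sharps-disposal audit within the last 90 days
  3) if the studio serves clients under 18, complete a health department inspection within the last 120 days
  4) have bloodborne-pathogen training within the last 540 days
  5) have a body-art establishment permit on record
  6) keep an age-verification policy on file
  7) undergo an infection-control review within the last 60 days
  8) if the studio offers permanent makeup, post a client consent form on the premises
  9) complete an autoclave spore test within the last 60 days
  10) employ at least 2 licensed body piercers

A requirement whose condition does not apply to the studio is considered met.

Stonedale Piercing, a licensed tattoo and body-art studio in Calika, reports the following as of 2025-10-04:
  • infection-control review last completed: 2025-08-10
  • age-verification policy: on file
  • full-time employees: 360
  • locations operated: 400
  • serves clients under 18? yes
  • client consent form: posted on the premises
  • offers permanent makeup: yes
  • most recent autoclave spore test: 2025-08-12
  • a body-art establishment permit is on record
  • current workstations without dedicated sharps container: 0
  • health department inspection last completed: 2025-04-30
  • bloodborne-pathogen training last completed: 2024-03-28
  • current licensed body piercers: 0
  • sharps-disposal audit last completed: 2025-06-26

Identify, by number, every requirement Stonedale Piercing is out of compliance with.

2, 3, 4, 10

1. workstations without dedicated sharps container 0 ≤ 2 → met
2. sharps-disposal audit 100 days ago vs limit 90 → not met
3. condition 'serves clients under 18' holds; health department inspection 157 days ago vs limit 120 → not met
4. bloodborne-pathogen training 555 days ago vs limit 540 → not met
5. body-art establishment permit present → met
6. age-verification policy present → met
7. infection-control review 55 days ago vs limit 60 → met
8. condition 'offers permanent makeup' holds; client consent form present → met
9. autoclave spore test 53 days ago vs limit 60 → met
10. licensed body piercers 0 < 2 → not met
Not met: 2, 3, 4, 10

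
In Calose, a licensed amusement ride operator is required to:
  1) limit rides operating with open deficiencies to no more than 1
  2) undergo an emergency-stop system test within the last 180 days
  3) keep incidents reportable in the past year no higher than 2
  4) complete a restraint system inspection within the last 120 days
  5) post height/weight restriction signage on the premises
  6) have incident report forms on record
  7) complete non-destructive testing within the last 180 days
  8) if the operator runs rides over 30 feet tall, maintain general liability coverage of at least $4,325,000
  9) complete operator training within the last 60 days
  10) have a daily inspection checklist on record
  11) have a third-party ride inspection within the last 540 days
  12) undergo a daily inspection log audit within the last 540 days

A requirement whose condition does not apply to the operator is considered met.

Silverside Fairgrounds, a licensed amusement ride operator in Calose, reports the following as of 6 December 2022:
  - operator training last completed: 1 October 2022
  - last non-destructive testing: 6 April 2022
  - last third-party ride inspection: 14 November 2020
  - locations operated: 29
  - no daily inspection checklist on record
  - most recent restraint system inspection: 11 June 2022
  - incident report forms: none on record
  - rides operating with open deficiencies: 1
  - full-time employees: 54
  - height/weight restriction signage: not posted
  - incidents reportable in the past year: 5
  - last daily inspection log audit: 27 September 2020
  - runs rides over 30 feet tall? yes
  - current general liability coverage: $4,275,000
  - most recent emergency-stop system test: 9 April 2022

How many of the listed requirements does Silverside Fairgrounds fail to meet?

1. rides operating with open deficiencies 1 ≤ 1 → met
2. emergency-stop system test 241 days ago vs limit 180 → not met
3. incidents reportable in the past year 5 > 2 → not met
4. restraint system inspection 178 days ago vs limit 120 → not met
5. height/weight restriction signage absent → not met
6. incident report forms absent → not met
7. non-destructive testing 244 days ago vs limit 180 → not met
8. condition 'runs rides over 30 feet tall' holds; general liability coverage $4,275,000 < $4,325,000 → not met
9. operator training 66 days ago vs limit 60 → not met
10. daily inspection checklist absent → not met
11. third-party ride inspection 752 days ago vs limit 540 → not met
12. daily inspection log audit 800 days ago vs limit 540 → not met
Not met: 11 of 12

11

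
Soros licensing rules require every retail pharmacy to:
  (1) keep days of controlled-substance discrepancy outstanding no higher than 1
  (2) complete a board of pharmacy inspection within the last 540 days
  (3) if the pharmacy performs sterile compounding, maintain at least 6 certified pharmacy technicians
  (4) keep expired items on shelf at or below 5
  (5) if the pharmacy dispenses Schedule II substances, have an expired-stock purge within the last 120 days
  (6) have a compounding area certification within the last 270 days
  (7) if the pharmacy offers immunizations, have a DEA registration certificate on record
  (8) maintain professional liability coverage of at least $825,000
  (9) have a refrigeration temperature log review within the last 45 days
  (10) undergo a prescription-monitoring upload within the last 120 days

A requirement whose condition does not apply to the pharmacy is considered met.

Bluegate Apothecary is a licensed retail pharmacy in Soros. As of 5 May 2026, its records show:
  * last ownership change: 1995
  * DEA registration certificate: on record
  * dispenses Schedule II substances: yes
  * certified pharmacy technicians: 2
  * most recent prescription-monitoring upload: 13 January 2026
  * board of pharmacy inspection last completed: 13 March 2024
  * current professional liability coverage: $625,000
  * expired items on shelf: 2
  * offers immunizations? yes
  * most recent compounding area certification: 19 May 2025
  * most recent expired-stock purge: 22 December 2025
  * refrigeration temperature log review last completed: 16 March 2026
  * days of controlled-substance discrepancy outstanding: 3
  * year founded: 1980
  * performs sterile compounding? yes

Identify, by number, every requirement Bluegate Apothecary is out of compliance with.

1. days of controlled-substance discrepancy outstanding 3 > 1 → not met
2. board of pharmacy inspection 783 days ago vs limit 540 → not met
3. condition 'performs sterile compounding' holds; certified pharmacy technicians 2 < 6 → not met
4. expired items on shelf 2 ≤ 5 → met
5. condition 'dispenses Schedule II substances' holds; expired-stock purge 134 days ago vs limit 120 → not met
6. compounding area certification 351 days ago vs limit 270 → not met
7. condition 'offers immunizations' holds; DEA registration certificate present → met
8. professional liability coverage $625,000 < $825,000 → not met
9. refrigeration temperature log review 50 days ago vs limit 45 → not met
10. prescription-monitoring upload 112 days ago vs limit 120 → met
Not met: 1, 2, 3, 5, 6, 8, 9

1, 2, 3, 5, 6, 8, 9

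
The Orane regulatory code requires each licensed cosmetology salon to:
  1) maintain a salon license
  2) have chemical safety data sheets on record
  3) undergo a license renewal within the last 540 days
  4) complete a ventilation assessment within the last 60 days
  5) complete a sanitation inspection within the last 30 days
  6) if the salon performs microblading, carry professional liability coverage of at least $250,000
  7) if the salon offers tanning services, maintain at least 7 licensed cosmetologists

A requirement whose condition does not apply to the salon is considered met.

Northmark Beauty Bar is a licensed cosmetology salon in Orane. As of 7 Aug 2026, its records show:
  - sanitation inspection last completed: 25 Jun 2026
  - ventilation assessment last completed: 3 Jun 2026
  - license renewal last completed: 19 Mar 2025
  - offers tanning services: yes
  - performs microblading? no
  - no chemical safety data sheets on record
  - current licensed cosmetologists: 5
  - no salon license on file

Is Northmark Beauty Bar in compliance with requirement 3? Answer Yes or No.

Yes

3. license renewal 506 days ago vs limit 540 → met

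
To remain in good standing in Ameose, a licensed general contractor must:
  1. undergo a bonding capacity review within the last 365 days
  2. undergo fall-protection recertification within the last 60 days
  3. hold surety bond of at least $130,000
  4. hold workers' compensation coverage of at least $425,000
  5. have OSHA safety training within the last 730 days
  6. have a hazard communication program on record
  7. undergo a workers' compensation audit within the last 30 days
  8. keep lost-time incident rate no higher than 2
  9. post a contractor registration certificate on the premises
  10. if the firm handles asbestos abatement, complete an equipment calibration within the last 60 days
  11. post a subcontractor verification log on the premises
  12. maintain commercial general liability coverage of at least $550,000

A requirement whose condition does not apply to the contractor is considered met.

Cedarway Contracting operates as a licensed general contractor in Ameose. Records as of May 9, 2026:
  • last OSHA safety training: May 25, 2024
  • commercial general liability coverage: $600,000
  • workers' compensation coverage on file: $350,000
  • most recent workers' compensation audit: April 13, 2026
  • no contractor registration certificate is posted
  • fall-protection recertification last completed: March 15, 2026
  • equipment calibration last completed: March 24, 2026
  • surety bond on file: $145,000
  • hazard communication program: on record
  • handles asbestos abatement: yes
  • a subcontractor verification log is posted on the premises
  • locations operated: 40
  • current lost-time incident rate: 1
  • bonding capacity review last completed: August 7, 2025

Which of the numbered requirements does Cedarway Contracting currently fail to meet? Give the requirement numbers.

1. bonding capacity review 275 days ago vs limit 365 → met
2. fall-protection recertification 55 days ago vs limit 60 → met
3. surety bond $145,000 ≥ $130,000 → met
4. workers' compensation coverage $350,000 < $425,000 → not met
5. OSHA safety training 714 days ago vs limit 730 → met
6. hazard communication program present → met
7. workers' compensation audit 26 days ago vs limit 30 → met
8. lost-time incident rate 1 ≤ 2 → met
9. contractor registration certificate absent → not met
10. condition 'handles asbestos abatement' holds; equipment calibration 46 days ago vs limit 60 → met
11. subcontractor verification log present → met
12. commercial general liability coverage $600,000 ≥ $550,000 → met
Not met: 4, 9

4, 9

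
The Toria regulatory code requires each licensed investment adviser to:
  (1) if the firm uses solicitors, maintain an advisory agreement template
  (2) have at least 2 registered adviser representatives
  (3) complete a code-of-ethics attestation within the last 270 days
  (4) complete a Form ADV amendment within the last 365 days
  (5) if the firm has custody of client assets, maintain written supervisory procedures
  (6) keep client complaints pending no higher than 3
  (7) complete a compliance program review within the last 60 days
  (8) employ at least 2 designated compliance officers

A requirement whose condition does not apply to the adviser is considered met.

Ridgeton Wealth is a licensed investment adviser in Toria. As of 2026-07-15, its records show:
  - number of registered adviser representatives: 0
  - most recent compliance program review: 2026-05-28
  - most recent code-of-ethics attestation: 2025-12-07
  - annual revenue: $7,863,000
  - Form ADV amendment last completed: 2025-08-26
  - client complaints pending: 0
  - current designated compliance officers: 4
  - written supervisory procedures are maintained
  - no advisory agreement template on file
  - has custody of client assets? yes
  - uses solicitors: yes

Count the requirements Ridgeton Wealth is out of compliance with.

1. condition 'uses solicitors' holds; advisory agreement template absent → not met
2. registered adviser representatives 0 < 2 → not met
3. code-of-ethics attestation 220 days ago vs limit 270 → met
4. Form ADV amendment 323 days ago vs limit 365 → met
5. condition 'has custody of client assets' holds; written supervisory procedures present → met
6. client complaints pending 0 ≤ 3 → met
7. compliance program review 48 days ago vs limit 60 → met
8. designated compliance officers 4 ≥ 2 → met
Not met: 2 of 8

2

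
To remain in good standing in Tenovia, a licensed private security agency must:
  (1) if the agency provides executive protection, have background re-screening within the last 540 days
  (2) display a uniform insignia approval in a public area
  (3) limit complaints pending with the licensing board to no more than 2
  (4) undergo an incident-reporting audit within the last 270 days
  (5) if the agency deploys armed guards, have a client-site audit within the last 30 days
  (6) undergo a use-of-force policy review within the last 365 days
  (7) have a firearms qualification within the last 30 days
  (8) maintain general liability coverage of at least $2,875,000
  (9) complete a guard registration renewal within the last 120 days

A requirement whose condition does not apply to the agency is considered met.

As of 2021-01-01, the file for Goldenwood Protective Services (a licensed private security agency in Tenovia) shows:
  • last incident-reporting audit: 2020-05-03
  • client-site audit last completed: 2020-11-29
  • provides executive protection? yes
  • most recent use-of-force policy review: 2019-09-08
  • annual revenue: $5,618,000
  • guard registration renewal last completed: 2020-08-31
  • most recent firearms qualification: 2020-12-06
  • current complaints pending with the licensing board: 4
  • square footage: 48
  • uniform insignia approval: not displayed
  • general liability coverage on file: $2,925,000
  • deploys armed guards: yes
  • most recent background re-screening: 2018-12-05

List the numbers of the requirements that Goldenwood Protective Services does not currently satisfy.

1, 2, 3, 5, 6, 9

1. condition 'provides executive protection' holds; background re-screening 758 days ago vs limit 540 → not met
2. uniform insignia approval absent → not met
3. complaints pending with the licensing board 4 > 2 → not met
4. incident-reporting audit 243 days ago vs limit 270 → met
5. condition 'deploys armed guards' holds; client-site audit 33 days ago vs limit 30 → not met
6. use-of-force policy review 481 days ago vs limit 365 → not met
7. firearms qualification 26 days ago vs limit 30 → met
8. general liability coverage $2,925,000 ≥ $2,875,000 → met
9. guard registration renewal 123 days ago vs limit 120 → not met
Not met: 1, 2, 3, 5, 6, 9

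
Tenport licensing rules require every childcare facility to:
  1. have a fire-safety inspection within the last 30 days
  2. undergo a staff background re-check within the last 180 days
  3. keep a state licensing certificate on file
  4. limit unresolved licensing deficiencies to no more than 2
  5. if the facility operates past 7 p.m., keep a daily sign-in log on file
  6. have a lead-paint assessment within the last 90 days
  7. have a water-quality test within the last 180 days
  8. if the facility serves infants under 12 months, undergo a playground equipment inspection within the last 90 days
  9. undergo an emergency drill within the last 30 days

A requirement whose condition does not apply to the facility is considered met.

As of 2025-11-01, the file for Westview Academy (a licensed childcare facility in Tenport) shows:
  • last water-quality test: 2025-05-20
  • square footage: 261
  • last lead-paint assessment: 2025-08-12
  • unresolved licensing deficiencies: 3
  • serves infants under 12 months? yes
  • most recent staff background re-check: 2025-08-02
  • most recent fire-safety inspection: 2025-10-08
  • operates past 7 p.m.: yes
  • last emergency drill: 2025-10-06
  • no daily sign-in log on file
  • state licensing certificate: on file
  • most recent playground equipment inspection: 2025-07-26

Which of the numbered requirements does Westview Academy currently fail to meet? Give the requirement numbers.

1. fire-safety inspection 24 days ago vs limit 30 → met
2. staff background re-check 91 days ago vs limit 180 → met
3. state licensing certificate present → met
4. unresolved licensing deficiencies 3 > 2 → not met
5. condition 'operates past 7 p.m.' holds; daily sign-in log absent → not met
6. lead-paint assessment 81 days ago vs limit 90 → met
7. water-quality test 165 days ago vs limit 180 → met
8. condition 'serves infants under 12 months' holds; playground equipment inspection 98 days ago vs limit 90 → not met
9. emergency drill 26 days ago vs limit 30 → met
Not met: 4, 5, 8

4, 5, 8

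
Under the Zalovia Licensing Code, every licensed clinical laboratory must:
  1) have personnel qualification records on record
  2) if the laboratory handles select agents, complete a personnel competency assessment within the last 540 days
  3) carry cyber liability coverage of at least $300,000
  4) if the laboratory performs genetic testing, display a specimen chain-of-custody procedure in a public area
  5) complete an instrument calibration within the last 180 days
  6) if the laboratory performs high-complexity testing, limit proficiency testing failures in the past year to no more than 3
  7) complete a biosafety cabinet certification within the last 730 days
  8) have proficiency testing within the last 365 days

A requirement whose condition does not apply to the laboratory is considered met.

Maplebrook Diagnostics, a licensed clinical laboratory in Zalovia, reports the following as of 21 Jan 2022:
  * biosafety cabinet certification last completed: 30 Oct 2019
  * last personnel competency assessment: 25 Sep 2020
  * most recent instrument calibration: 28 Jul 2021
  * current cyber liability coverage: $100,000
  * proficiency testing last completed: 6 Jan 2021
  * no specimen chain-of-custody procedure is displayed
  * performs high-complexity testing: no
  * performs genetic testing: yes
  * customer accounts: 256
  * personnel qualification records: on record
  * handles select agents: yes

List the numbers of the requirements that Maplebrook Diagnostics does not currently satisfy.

3, 4, 7, 8

1. personnel qualification records present → met
2. condition 'handles select agents' holds; personnel competency assessment 483 days ago vs limit 540 → met
3. cyber liability coverage $100,000 < $300,000 → not met
4. condition 'performs genetic testing' holds; specimen chain-of-custody procedure absent → not met
5. instrument calibration 177 days ago vs limit 180 → met
6. condition 'performs high-complexity testing' does not hold → requirement n/a → met
7. biosafety cabinet certification 814 days ago vs limit 730 → not met
8. proficiency testing 380 days ago vs limit 365 → not met
Not met: 3, 4, 7, 8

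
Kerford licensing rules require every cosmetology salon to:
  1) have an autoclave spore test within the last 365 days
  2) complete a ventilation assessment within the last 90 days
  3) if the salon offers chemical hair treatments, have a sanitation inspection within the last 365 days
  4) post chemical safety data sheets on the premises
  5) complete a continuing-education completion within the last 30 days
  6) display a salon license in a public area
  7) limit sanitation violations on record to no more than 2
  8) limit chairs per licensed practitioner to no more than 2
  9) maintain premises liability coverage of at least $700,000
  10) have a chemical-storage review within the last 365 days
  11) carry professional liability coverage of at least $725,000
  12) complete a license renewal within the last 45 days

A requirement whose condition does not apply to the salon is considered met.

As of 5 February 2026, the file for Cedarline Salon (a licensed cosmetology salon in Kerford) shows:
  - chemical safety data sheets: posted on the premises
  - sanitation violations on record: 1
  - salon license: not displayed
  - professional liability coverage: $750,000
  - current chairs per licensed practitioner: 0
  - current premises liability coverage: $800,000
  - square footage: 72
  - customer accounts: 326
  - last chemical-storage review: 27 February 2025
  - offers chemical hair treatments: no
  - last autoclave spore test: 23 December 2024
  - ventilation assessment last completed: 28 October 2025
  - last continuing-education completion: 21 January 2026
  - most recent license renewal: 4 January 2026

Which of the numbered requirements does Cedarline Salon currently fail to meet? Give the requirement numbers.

1, 2, 6

1. autoclave spore test 409 days ago vs limit 365 → not met
2. ventilation assessment 100 days ago vs limit 90 → not met
3. condition 'offers chemical hair treatments' does not hold → requirement n/a → met
4. chemical safety data sheets present → met
5. continuing-education completion 15 days ago vs limit 30 → met
6. salon license absent → not met
7. sanitation violations on record 1 ≤ 2 → met
8. chairs per licensed practitioner 0 ≤ 2 → met
9. premises liability coverage $800,000 ≥ $700,000 → met
10. chemical-storage review 343 days ago vs limit 365 → met
11. professional liability coverage $750,000 ≥ $725,000 → met
12. license renewal 32 days ago vs limit 45 → met
Not met: 1, 2, 6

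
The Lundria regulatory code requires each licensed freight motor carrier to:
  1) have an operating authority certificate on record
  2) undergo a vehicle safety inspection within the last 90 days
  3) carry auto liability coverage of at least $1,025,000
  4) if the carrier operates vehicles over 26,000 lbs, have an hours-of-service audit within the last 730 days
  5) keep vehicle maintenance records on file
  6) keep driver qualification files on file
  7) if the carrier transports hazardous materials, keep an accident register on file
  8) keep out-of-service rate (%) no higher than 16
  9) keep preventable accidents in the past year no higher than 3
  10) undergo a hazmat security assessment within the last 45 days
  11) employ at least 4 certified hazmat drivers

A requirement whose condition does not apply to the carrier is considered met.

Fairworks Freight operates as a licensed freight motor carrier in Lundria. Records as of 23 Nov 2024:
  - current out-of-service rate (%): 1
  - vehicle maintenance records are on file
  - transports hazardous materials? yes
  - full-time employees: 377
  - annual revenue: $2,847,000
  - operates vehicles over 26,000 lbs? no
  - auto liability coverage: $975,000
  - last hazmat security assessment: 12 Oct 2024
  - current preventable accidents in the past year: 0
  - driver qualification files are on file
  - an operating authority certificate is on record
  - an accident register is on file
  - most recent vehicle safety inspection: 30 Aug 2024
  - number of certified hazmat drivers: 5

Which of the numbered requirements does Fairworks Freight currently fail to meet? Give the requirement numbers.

1. operating authority certificate present → met
2. vehicle safety inspection 85 days ago vs limit 90 → met
3. auto liability coverage $975,000 < $1,025,000 → not met
4. condition 'operates vehicles over 26,000 lbs' does not hold → requirement n/a → met
5. vehicle maintenance records present → met
6. driver qualification files present → met
7. condition 'transports hazardous materials' holds; accident register present → met
8. out-of-service rate (%) 1 ≤ 16 → met
9. preventable accidents in the past year 0 ≤ 3 → met
10. hazmat security assessment 42 days ago vs limit 45 → met
11. certified hazmat drivers 5 ≥ 4 → met
Not met: 3

3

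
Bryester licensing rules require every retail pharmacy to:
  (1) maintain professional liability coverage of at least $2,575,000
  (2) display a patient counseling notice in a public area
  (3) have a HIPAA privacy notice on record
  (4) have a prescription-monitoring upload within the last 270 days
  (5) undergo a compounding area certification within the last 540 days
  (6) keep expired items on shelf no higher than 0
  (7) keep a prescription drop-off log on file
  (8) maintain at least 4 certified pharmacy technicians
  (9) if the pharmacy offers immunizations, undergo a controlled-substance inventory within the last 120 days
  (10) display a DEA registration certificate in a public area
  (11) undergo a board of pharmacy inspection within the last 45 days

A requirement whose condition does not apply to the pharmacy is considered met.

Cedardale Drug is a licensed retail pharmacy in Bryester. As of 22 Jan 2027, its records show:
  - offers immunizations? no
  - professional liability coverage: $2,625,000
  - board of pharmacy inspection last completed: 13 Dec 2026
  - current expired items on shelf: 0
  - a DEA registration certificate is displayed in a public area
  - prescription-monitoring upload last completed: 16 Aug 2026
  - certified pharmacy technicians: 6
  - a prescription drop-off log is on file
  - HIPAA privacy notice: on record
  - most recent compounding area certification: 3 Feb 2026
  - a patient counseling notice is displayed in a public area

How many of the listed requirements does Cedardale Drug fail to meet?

1. professional liability coverage $2,625,000 ≥ $2,575,000 → met
2. patient counseling notice present → met
3. HIPAA privacy notice present → met
4. prescription-monitoring upload 159 days ago vs limit 270 → met
5. compounding area certification 353 days ago vs limit 540 → met
6. expired items on shelf 0 ≤ 0 → met
7. prescription drop-off log present → met
8. certified pharmacy technicians 6 ≥ 4 → met
9. condition 'offers immunizations' does not hold → requirement n/a → met
10. DEA registration certificate present → met
11. board of pharmacy inspection 40 days ago vs limit 45 → met
Not met: 0 of 11

0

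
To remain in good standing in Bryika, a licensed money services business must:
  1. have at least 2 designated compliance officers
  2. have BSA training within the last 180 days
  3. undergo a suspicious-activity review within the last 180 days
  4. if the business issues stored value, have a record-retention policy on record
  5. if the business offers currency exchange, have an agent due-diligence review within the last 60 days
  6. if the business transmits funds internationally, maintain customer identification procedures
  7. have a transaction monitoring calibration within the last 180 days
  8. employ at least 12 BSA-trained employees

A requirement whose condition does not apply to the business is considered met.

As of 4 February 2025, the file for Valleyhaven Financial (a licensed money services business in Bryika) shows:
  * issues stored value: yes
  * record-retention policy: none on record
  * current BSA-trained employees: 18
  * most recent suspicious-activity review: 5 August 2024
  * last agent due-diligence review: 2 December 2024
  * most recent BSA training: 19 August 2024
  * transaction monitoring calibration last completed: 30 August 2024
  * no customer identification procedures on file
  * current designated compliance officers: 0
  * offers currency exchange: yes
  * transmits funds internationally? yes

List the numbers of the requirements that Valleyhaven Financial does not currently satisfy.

1, 3, 4, 5, 6

1. designated compliance officers 0 < 2 → not met
2. BSA training 169 days ago vs limit 180 → met
3. suspicious-activity review 183 days ago vs limit 180 → not met
4. condition 'issues stored value' holds; record-retention policy absent → not met
5. condition 'offers currency exchange' holds; agent due-diligence review 64 days ago vs limit 60 → not met
6. condition 'transmits funds internationally' holds; customer identification procedures absent → not met
7. transaction monitoring calibration 158 days ago vs limit 180 → met
8. BSA-trained employees 18 ≥ 12 → met
Not met: 1, 3, 4, 5, 6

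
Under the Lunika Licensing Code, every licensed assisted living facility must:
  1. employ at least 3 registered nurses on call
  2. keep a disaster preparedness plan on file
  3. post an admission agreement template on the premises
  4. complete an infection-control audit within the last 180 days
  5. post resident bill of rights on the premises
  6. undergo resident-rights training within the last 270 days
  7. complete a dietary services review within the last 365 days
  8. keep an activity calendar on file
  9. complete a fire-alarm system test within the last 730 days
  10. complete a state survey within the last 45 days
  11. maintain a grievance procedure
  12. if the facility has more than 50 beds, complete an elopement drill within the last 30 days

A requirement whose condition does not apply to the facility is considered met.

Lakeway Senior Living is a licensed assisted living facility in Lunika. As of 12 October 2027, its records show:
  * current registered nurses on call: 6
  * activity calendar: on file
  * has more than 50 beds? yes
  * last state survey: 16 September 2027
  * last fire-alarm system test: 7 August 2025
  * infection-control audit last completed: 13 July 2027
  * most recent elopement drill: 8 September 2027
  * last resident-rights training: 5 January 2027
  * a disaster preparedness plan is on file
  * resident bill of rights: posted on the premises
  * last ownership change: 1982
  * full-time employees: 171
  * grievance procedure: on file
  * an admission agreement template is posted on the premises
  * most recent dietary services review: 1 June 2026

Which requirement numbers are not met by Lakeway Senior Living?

6, 7, 9, 12

1. registered nurses on call 6 ≥ 3 → met
2. disaster preparedness plan present → met
3. admission agreement template present → met
4. infection-control audit 91 days ago vs limit 180 → met
5. resident bill of rights present → met
6. resident-rights training 280 days ago vs limit 270 → not met
7. dietary services review 498 days ago vs limit 365 → not met
8. activity calendar present → met
9. fire-alarm system test 796 days ago vs limit 730 → not met
10. state survey 26 days ago vs limit 45 → met
11. grievance procedure present → met
12. condition 'has more than 50 beds' holds; elopement drill 34 days ago vs limit 30 → not met
Not met: 6, 7, 9, 12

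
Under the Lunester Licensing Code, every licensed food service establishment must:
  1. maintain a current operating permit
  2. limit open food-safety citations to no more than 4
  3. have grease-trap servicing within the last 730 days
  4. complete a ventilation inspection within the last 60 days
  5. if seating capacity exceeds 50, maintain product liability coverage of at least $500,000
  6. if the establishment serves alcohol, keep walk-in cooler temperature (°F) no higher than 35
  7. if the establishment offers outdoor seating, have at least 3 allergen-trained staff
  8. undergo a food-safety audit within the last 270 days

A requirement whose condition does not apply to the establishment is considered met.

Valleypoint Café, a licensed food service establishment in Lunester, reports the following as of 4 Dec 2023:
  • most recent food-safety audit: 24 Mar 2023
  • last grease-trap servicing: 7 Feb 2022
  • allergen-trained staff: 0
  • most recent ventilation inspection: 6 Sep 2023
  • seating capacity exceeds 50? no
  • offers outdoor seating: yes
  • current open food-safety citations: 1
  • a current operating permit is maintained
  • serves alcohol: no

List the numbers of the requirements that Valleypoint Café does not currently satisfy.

1. current operating permit present → met
2. open food-safety citations 1 ≤ 4 → met
3. grease-trap servicing 665 days ago vs limit 730 → met
4. ventilation inspection 89 days ago vs limit 60 → not met
5. condition 'seating capacity exceeds 50' does not hold → requirement n/a → met
6. condition 'serves alcohol' does not hold → requirement n/a → met
7. condition 'offers outdoor seating' holds; allergen-trained staff 0 < 3 → not met
8. food-safety audit 255 days ago vs limit 270 → met
Not met: 4, 7

4, 7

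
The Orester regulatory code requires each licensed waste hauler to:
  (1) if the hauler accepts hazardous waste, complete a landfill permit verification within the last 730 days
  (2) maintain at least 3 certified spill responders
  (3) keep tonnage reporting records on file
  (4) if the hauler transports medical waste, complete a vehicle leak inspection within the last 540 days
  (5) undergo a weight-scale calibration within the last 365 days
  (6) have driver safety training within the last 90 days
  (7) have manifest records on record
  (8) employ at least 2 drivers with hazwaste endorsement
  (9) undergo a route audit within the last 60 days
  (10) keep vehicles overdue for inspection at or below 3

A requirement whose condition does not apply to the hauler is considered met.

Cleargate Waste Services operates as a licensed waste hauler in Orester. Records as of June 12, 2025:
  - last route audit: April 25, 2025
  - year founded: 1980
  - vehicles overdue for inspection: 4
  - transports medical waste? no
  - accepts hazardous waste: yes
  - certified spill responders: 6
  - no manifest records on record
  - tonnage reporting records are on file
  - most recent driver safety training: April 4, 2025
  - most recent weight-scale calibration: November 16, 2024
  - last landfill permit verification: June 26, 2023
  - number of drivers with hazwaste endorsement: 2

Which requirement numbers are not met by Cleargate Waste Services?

1. condition 'accepts hazardous waste' holds; landfill permit verification 717 days ago vs limit 730 → met
2. certified spill responders 6 ≥ 3 → met
3. tonnage reporting records present → met
4. condition 'transports medical waste' does not hold → requirement n/a → met
5. weight-scale calibration 208 days ago vs limit 365 → met
6. driver safety training 69 days ago vs limit 90 → met
7. manifest records absent → not met
8. drivers with hazwaste endorsement 2 ≥ 2 → met
9. route audit 48 days ago vs limit 60 → met
10. vehicles overdue for inspection 4 > 3 → not met
Not met: 7, 10

7, 10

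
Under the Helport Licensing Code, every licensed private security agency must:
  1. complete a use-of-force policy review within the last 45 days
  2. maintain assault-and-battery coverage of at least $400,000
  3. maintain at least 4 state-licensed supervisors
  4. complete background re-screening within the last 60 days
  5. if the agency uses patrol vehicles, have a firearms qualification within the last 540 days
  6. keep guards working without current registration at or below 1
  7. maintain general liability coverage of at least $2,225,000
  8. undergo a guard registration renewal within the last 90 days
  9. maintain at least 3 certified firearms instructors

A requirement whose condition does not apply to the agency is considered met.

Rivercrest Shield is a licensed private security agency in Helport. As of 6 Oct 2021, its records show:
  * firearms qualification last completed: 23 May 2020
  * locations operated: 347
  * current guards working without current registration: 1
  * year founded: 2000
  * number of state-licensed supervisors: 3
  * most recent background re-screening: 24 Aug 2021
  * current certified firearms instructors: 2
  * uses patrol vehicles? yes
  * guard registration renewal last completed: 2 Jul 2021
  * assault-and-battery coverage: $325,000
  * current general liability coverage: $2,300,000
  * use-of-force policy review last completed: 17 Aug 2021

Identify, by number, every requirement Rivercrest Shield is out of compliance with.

1. use-of-force policy review 50 days ago vs limit 45 → not met
2. assault-and-battery coverage $325,000 < $400,000 → not met
3. state-licensed supervisors 3 < 4 → not met
4. background re-screening 43 days ago vs limit 60 → met
5. condition 'uses patrol vehicles' holds; firearms qualification 501 days ago vs limit 540 → met
6. guards working without current registration 1 ≤ 1 → met
7. general liability coverage $2,300,000 ≥ $2,225,000 → met
8. guard registration renewal 96 days ago vs limit 90 → not met
9. certified firearms instructors 2 < 3 → not met
Not met: 1, 2, 3, 8, 9

1, 2, 3, 8, 9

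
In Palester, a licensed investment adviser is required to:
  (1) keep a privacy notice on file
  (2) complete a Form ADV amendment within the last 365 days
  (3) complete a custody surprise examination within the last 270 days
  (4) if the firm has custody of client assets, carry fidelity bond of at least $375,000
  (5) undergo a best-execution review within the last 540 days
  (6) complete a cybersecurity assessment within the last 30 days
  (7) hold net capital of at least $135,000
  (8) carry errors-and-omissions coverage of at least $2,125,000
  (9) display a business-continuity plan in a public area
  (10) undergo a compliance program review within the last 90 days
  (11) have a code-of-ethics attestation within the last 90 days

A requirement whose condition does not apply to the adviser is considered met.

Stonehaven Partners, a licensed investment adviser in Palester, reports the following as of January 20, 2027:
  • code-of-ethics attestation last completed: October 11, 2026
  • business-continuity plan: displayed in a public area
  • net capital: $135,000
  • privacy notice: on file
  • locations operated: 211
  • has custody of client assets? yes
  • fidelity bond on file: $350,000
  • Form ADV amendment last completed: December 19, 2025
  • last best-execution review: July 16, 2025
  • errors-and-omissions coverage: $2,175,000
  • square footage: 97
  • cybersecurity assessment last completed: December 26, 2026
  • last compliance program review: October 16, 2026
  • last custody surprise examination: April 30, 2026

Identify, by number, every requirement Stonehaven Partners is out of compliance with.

2, 4, 5, 10, 11

1. privacy notice present → met
2. Form ADV amendment 397 days ago vs limit 365 → not met
3. custody surprise examination 265 days ago vs limit 270 → met
4. condition 'has custody of client assets' holds; fidelity bond $350,000 < $375,000 → not met
5. best-execution review 553 days ago vs limit 540 → not met
6. cybersecurity assessment 25 days ago vs limit 30 → met
7. net capital $135,000 ≥ $135,000 → met
8. errors-and-omissions coverage $2,175,000 ≥ $2,125,000 → met
9. business-continuity plan present → met
10. compliance program review 96 days ago vs limit 90 → not met
11. code-of-ethics attestation 101 days ago vs limit 90 → not met
Not met: 2, 4, 5, 10, 11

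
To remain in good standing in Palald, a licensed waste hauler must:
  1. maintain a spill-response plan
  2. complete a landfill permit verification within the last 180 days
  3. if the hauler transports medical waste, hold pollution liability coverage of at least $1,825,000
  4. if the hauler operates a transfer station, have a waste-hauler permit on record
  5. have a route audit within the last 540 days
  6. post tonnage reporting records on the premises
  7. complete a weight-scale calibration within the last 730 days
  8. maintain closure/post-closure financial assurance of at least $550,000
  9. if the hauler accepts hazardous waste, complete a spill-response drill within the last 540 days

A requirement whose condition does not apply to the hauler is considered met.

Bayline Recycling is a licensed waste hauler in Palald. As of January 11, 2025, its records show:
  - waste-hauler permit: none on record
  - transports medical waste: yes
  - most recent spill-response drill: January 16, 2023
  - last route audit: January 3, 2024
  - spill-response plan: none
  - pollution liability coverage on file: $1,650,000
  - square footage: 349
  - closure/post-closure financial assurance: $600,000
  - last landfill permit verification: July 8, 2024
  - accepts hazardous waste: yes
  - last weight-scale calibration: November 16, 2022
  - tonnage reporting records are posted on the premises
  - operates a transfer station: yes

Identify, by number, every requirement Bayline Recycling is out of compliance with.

1, 2, 3, 4, 7, 9

1. spill-response plan absent → not met
2. landfill permit verification 187 days ago vs limit 180 → not met
3. condition 'transports medical waste' holds; pollution liability coverage $1,650,000 < $1,825,000 → not met
4. condition 'operates a transfer station' holds; waste-hauler permit absent → not met
5. route audit 374 days ago vs limit 540 → met
6. tonnage reporting records present → met
7. weight-scale calibration 787 days ago vs limit 730 → not met
8. closure/post-closure financial assurance $600,000 ≥ $550,000 → met
9. condition 'accepts hazardous waste' holds; spill-response drill 726 days ago vs limit 540 → not met
Not met: 1, 2, 3, 4, 7, 9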